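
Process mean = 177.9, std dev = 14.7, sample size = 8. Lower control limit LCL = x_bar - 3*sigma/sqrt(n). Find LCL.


LCL = 177.9 - 3 * 14.7 / sqrt(8)

162.31


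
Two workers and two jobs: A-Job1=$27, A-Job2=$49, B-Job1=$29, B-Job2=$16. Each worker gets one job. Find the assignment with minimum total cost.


Option 1: A->1 + B->2 = $27 + $16 = $43
Option 2: A->2 + B->1 = $49 + $29 = $78
Min cost = min($43, $78) = $43

$43


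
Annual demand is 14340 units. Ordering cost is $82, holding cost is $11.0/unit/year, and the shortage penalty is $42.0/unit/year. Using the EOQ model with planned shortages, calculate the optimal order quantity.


Formula: EOQ* = sqrt(2DS/H) * sqrt((H+P)/P)
Base EOQ = sqrt(2*14340*82/11.0) = 462.38 units
Correction = sqrt((11.0+42.0)/42.0) = 1.12335
EOQ* = 462.38 * 1.12335 = 519.4 units

519.4 units


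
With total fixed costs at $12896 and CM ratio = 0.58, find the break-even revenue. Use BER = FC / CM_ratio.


Formula: BER = Fixed Costs / Contribution Margin Ratio
BER = $12896 / 0.58
BER = $22234.48 (to the nearest cent)

$22234.48


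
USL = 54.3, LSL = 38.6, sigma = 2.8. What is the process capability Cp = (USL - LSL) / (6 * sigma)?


Cp = (54.3 - 38.6) / (6 * 2.8)

0.93


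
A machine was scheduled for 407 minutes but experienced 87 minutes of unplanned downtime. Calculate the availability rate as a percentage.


Formula: Availability = (Planned Time - Downtime) / Planned Time * 100
Uptime = 407 - 87 = 320 min
Availability = 320 / 407 * 100 = 78.6%

78.6%


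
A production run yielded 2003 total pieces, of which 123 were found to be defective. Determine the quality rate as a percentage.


Formula: Quality Rate = Good Pieces / Total Pieces * 100
Good pieces = 2003 - 123 = 1880
QR = 1880 / 2003 * 100 = 93.9%

93.9%


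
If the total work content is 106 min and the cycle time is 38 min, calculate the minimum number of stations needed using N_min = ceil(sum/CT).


Formula: N_min = ceil(Sum of Task Times / Cycle Time)
N_min = ceil(106 min / 38 min) = ceil(2.7895)
N_min = 3 stations

3


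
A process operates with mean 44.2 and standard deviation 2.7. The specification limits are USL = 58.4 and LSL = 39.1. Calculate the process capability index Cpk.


Cpu = (58.4 - 44.2) / (3 * 2.7) = 1.75
Cpl = (44.2 - 39.1) / (3 * 2.7) = 0.63
Cpk = min(1.75, 0.63) = 0.63

0.63


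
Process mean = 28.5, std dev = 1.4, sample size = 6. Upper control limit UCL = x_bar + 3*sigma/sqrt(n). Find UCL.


UCL = 28.5 + 3 * 1.4 / sqrt(6)

30.21


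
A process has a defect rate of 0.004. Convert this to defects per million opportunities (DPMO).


DPMO = defect_rate * 1000000 = 0.004 * 1000000

4000


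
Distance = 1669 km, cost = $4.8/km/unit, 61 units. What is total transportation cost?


TC = dist * cost * units = 1669 * 4.8 * 61 = $488683.20

$488683.20


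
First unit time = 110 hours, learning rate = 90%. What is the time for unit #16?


Formula: T_n = T_1 * (learning_rate)^(log2(n)) where learning_rate = rate/100
Doublings = log2(16) = 4
T_n = 110 * 0.9^4
T_n = 110 * 0.6561 = 72.2 hours

72.2 hours


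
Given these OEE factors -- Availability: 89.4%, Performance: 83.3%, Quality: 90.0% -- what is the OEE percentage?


Formula: OEE = Availability * Performance * Quality / 10000
A * P = 89.4% * 83.3% / 100 = 74.47%
OEE = 74.47% * 90.0% / 100 = 67.0%

67.0%


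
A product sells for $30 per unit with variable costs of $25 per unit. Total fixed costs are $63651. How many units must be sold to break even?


Formula: BEQ = Fixed Costs / (Price - Variable Cost)
Contribution margin = $30 - $25 = $5/unit
BEQ = ceil($63651 / $5/unit) = ceil(12730.2) = 12731 units

12731 units


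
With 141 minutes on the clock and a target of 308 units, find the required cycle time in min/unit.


Formula: CT = Available Time / Number of Units
CT = 141 min / 308 units
CT = 0.46 min/unit

0.46 min/unit


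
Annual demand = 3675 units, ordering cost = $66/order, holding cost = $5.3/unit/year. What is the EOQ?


Formula: EOQ = sqrt(2 * D * S / H)
Numerator: 2 * 3675 * 66 = 485100
2DS/H = 485100 / 5.3 = 91528.3
EOQ = sqrt(91528.3) = 302.5 units

302.5 units


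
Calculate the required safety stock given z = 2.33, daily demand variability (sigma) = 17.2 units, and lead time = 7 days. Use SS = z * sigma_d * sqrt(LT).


Formula: SS = z * sigma_d * sqrt(LT)
sqrt(LT) = sqrt(7) = 2.6458
SS = 2.33 * 17.2 * 2.6458
SS = 106.0 units

106.0 units


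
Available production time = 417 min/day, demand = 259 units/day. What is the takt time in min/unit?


Formula: Takt Time = Available Production Time / Customer Demand
Takt = 417 min/day / 259 units/day
Takt = 1.61 min/unit

1.61 min/unit


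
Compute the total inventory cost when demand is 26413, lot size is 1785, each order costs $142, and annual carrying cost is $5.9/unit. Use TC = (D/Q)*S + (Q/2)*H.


TC = 26413/1785 * 142 + 1785/2 * 5.9

$7366.95


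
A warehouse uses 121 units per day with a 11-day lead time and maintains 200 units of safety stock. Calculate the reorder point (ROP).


Formula: ROP = (Daily Demand * Lead Time) + Safety Stock
Demand during lead time = 121 * 11 = 1331 units
ROP = 1331 + 200 = 1531 units

1531 units


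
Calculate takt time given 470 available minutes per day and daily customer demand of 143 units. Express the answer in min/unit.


Formula: Takt Time = Available Production Time / Customer Demand
Takt = 470 min/day / 143 units/day
Takt = 3.29 min/unit

3.29 min/unit


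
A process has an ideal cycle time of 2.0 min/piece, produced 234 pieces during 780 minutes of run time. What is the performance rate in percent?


Formula: Performance = (Ideal CT * Total Count) / Run Time * 100
Ideal output time = 2.0 * 234 = 468.0 min
Performance = 468.0 / 780 * 100 = 60.0%

60.0%


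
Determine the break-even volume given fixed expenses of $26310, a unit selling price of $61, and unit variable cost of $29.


Formula: BEQ = Fixed Costs / (Price - Variable Cost)
Contribution margin = $61 - $29 = $32/unit
BEQ = ceil($26310 / $32/unit) = ceil(822.19) = 823 units

823 units


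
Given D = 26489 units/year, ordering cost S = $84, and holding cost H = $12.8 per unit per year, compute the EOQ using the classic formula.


Formula: EOQ = sqrt(2 * D * S / H)
Numerator: 2 * 26489 * 84 = 4450152
2DS/H = 4450152 / 12.8 = 347668.1
EOQ = sqrt(347668.1) = 589.6 units

589.6 units


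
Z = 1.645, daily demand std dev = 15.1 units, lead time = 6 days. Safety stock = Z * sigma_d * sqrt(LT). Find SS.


Formula: SS = z * sigma_d * sqrt(LT)
sqrt(LT) = sqrt(6) = 2.4495
SS = 1.645 * 15.1 * 2.4495
SS = 60.8 units

60.8 units


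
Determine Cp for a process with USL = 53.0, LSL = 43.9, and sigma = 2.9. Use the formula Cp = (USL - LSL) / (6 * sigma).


Cp = (53.0 - 43.9) / (6 * 2.9)

0.52


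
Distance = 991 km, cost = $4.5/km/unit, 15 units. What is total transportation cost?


TC = dist * cost * units = 991 * 4.5 * 15 = $66892.50

$66892.50


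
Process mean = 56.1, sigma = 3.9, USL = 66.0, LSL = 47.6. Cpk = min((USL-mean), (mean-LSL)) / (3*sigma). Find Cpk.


Cpu = (66.0 - 56.1) / (3 * 3.9) = 0.85
Cpl = (56.1 - 47.6) / (3 * 3.9) = 0.73
Cpk = min(0.85, 0.73) = 0.73

0.73


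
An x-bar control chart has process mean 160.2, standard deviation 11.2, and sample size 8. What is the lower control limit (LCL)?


LCL = 160.2 - 3 * 11.2 / sqrt(8)

148.32


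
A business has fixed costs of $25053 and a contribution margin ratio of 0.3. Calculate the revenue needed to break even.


Formula: BER = Fixed Costs / Contribution Margin Ratio
BER = $25053 / 0.3
BER = $83510.00 (to the nearest cent)

$83510.00


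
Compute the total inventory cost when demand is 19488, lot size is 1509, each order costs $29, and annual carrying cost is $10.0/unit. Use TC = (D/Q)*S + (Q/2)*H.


TC = 19488/1509 * 29 + 1509/2 * 10.0

$7919.52


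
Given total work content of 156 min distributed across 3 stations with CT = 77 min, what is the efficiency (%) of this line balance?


Formula: Efficiency = Sum of Task Times / (N_stations * CT) * 100
Total station capacity = 3 stations * 77 min = 231 min
Efficiency = 156 / 231 * 100 = 67.5%

67.5%


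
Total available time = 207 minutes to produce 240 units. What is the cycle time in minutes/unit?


Formula: CT = Available Time / Number of Units
CT = 207 min / 240 units
CT = 0.86 min/unit

0.86 min/unit


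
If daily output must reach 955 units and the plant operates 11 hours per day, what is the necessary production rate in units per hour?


Formula: Production Rate = Daily Demand / Available Hours
Rate = 955 units/day / 11 hours/day
Rate = 86.8 units/hour

86.8 units/hour


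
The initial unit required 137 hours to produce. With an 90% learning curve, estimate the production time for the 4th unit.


Formula: T_n = T_1 * (learning_rate)^(log2(n)) where learning_rate = rate/100
Doublings = log2(4) = 2
T_n = 137 * 0.9^2
T_n = 137 * 0.81 = 111.0 hours

111.0 hours


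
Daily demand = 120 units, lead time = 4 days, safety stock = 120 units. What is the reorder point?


Formula: ROP = (Daily Demand * Lead Time) + Safety Stock
Demand during lead time = 120 * 4 = 480 units
ROP = 480 + 120 = 600 units

600 units


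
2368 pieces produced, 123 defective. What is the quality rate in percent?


Formula: Quality Rate = Good Pieces / Total Pieces * 100
Good pieces = 2368 - 123 = 2245
QR = 2245 / 2368 * 100 = 94.8%

94.8%


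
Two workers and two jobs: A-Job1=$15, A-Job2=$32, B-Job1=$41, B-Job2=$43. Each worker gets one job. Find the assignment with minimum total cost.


Option 1: A->1 + B->2 = $15 + $43 = $58
Option 2: A->2 + B->1 = $32 + $41 = $73
Min cost = min($58, $73) = $58

$58


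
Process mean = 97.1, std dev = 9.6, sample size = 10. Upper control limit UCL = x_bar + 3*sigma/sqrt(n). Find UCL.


UCL = 97.1 + 3 * 9.6 / sqrt(10)

106.21


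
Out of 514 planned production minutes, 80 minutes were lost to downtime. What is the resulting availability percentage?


Formula: Availability = (Planned Time - Downtime) / Planned Time * 100
Uptime = 514 - 80 = 434 min
Availability = 434 / 514 * 100 = 84.4%

84.4%


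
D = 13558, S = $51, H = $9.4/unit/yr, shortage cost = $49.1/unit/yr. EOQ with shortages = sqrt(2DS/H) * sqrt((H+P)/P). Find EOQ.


Formula: EOQ* = sqrt(2DS/H) * sqrt((H+P)/P)
Base EOQ = sqrt(2*13558*51/9.4) = 383.56 units
Correction = sqrt((9.4+49.1)/49.1) = 1.09153
EOQ* = 383.56 * 1.09153 = 418.7 units

418.7 units


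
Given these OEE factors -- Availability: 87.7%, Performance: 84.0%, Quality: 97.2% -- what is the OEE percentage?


Formula: OEE = Availability * Performance * Quality / 10000
A * P = 87.7% * 84.0% / 100 = 73.67%
OEE = 73.67% * 97.2% / 100 = 71.6%

71.6%


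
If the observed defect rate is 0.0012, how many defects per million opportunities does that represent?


DPMO = defect_rate * 1000000 = 0.0012 * 1000000

1200


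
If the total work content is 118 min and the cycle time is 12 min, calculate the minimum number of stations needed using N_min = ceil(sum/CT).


Formula: N_min = ceil(Sum of Task Times / Cycle Time)
N_min = ceil(118 min / 12 min) = ceil(9.8333)
N_min = 10 stations

10


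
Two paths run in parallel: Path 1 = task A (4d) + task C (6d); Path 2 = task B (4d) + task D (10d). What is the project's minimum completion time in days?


Path 1 = 4 + 6 = 10 days
Path 2 = 4 + 10 = 14 days
Duration = max(10, 14) = 14 days

14 days


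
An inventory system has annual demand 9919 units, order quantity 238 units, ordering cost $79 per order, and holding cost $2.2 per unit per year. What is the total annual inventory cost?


TC = 9919/238 * 79 + 238/2 * 2.2

$3554.24


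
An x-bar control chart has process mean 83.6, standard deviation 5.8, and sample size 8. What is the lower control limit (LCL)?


LCL = 83.6 - 3 * 5.8 / sqrt(8)

77.45


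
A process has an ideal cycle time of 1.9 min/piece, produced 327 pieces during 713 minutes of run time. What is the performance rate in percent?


Formula: Performance = (Ideal CT * Total Count) / Run Time * 100
Ideal output time = 1.9 * 327 = 621.3 min
Performance = 621.3 / 713 * 100 = 87.1%

87.1%


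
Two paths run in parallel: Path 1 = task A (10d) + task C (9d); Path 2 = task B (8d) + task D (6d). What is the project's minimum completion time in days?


Path 1 = 10 + 9 = 19 days
Path 2 = 8 + 6 = 14 days
Duration = max(19, 14) = 19 days

19 days


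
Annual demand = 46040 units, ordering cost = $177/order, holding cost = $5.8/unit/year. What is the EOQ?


Formula: EOQ = sqrt(2 * D * S / H)
Numerator: 2 * 46040 * 177 = 16298160
2DS/H = 16298160 / 5.8 = 2810027.6
EOQ = sqrt(2810027.6) = 1676.3 units

1676.3 units


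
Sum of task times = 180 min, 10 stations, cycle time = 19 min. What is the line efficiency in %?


Formula: Efficiency = Sum of Task Times / (N_stations * CT) * 100
Total station capacity = 10 stations * 19 min = 190 min
Efficiency = 180 / 190 * 100 = 94.7%

94.7%


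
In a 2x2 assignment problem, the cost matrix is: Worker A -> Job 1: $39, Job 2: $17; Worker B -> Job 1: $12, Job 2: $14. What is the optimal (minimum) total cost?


Option 1: A->1 + B->2 = $39 + $14 = $53
Option 2: A->2 + B->1 = $17 + $12 = $29
Min cost = min($53, $29) = $29

$29


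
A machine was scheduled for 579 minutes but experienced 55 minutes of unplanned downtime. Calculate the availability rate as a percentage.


Formula: Availability = (Planned Time - Downtime) / Planned Time * 100
Uptime = 579 - 55 = 524 min
Availability = 524 / 579 * 100 = 90.5%

90.5%


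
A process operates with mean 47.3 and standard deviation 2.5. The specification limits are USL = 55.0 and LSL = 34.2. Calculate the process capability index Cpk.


Cpu = (55.0 - 47.3) / (3 * 2.5) = 1.03
Cpl = (47.3 - 34.2) / (3 * 2.5) = 1.75
Cpk = min(1.03, 1.75) = 1.03

1.03


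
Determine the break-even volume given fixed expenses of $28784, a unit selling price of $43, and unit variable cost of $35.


Formula: BEQ = Fixed Costs / (Price - Variable Cost)
Contribution margin = $43 - $35 = $8/unit
BEQ = ceil($28784 / $8/unit) = ceil(3598.0) = 3598 units

3598 units


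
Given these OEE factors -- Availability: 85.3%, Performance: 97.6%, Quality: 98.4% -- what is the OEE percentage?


Formula: OEE = Availability * Performance * Quality / 10000
A * P = 85.3% * 97.6% / 100 = 83.25%
OEE = 83.25% * 98.4% / 100 = 81.9%

81.9%


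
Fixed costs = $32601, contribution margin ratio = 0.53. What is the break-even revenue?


Formula: BER = Fixed Costs / Contribution Margin Ratio
BER = $32601 / 0.53
BER = $61511.32 (to the nearest cent)

$61511.32


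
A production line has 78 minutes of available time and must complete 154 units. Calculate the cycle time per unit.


Formula: CT = Available Time / Number of Units
CT = 78 min / 154 units
CT = 0.51 min/unit

0.51 min/unit


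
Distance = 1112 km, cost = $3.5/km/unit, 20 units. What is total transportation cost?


TC = dist * cost * units = 1112 * 3.5 * 20 = $77840.00

$77840.00


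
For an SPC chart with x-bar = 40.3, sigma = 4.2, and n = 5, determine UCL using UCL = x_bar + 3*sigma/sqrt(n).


UCL = 40.3 + 3 * 4.2 / sqrt(5)

45.93


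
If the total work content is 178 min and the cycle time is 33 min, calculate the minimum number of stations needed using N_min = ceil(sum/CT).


Formula: N_min = ceil(Sum of Task Times / Cycle Time)
N_min = ceil(178 min / 33 min) = ceil(5.3939)
N_min = 6 stations

6


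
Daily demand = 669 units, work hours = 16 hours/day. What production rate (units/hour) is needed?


Formula: Production Rate = Daily Demand / Available Hours
Rate = 669 units/day / 16 hours/day
Rate = 41.8 units/hour

41.8 units/hour


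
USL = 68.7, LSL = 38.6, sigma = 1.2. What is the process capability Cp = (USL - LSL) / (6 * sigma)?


Cp = (68.7 - 38.6) / (6 * 1.2)

4.18


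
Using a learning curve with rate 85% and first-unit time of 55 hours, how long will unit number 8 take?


Formula: T_n = T_1 * (learning_rate)^(log2(n)) where learning_rate = rate/100
Doublings = log2(8) = 3
T_n = 55 * 0.85^3
T_n = 55 * 0.6141 = 33.8 hours

33.8 hours


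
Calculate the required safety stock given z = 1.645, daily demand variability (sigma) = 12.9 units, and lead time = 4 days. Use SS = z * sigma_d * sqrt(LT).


Formula: SS = z * sigma_d * sqrt(LT)
sqrt(LT) = sqrt(4) = 2.0
SS = 1.645 * 12.9 * 2.0
SS = 42.4 units

42.4 units


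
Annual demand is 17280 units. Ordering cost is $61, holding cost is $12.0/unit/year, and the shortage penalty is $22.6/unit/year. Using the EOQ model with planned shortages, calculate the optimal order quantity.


Formula: EOQ* = sqrt(2DS/H) * sqrt((H+P)/P)
Base EOQ = sqrt(2*17280*61/12.0) = 419.14 units
Correction = sqrt((12.0+22.6)/22.6) = 1.23733
EOQ* = 419.14 * 1.23733 = 518.6 units

518.6 units


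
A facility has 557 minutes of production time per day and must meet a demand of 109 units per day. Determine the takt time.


Formula: Takt Time = Available Production Time / Customer Demand
Takt = 557 min/day / 109 units/day
Takt = 5.11 min/unit

5.11 min/unit


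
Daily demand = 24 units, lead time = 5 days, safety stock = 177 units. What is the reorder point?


Formula: ROP = (Daily Demand * Lead Time) + Safety Stock
Demand during lead time = 24 * 5 = 120 units
ROP = 120 + 177 = 297 units

297 units


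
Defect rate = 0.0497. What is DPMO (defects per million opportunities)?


DPMO = defect_rate * 1000000 = 0.0497 * 1000000

49700


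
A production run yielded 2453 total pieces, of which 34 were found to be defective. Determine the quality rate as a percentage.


Formula: Quality Rate = Good Pieces / Total Pieces * 100
Good pieces = 2453 - 34 = 2419
QR = 2419 / 2453 * 100 = 98.6%

98.6%


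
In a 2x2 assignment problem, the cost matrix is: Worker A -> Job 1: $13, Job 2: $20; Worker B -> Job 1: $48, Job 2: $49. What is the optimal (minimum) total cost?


Option 1: A->1 + B->2 = $13 + $49 = $62
Option 2: A->2 + B->1 = $20 + $48 = $68
Min cost = min($62, $68) = $62

$62


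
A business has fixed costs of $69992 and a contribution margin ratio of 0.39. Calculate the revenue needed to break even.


Formula: BER = Fixed Costs / Contribution Margin Ratio
BER = $69992 / 0.39
BER = $179466.67 (to the nearest cent)

$179466.67


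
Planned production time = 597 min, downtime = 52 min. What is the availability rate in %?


Formula: Availability = (Planned Time - Downtime) / Planned Time * 100
Uptime = 597 - 52 = 545 min
Availability = 545 / 597 * 100 = 91.3%

91.3%


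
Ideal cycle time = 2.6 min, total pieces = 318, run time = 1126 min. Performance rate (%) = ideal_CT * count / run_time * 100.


Formula: Performance = (Ideal CT * Total Count) / Run Time * 100
Ideal output time = 2.6 * 318 = 826.8 min
Performance = 826.8 / 1126 * 100 = 73.4%

73.4%


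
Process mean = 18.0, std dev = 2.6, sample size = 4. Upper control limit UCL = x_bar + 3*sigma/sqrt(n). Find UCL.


UCL = 18.0 + 3 * 2.6 / sqrt(4)

21.9


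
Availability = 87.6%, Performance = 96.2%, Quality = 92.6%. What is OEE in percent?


Formula: OEE = Availability * Performance * Quality / 10000
A * P = 87.6% * 96.2% / 100 = 84.27%
OEE = 84.27% * 92.6% / 100 = 78.0%

78.0%


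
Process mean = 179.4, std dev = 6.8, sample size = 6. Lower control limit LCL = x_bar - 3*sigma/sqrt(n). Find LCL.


LCL = 179.4 - 3 * 6.8 / sqrt(6)

171.07


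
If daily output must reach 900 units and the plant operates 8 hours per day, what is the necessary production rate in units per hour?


Formula: Production Rate = Daily Demand / Available Hours
Rate = 900 units/day / 8 hours/day
Rate = 112.5 units/hour

112.5 units/hour


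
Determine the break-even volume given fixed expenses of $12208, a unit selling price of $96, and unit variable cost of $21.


Formula: BEQ = Fixed Costs / (Price - Variable Cost)
Contribution margin = $96 - $21 = $75/unit
BEQ = ceil($12208 / $75/unit) = ceil(162.77) = 163 units

163 units


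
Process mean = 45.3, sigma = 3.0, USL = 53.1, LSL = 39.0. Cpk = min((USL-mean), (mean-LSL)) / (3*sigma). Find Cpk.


Cpu = (53.1 - 45.3) / (3 * 3.0) = 0.87
Cpl = (45.3 - 39.0) / (3 * 3.0) = 0.7
Cpk = min(0.87, 0.7) = 0.7

0.7


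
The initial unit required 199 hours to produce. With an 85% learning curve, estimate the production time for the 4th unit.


Formula: T_n = T_1 * (learning_rate)^(log2(n)) where learning_rate = rate/100
Doublings = log2(4) = 2
T_n = 199 * 0.85^2
T_n = 199 * 0.7225 = 143.8 hours

143.8 hours


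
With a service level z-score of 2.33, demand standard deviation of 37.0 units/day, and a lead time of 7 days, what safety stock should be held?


Formula: SS = z * sigma_d * sqrt(LT)
sqrt(LT) = sqrt(7) = 2.6458
SS = 2.33 * 37.0 * 2.6458
SS = 228.1 units

228.1 units


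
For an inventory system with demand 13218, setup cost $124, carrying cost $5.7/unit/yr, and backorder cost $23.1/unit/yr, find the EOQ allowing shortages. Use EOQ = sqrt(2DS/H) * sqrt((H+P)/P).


Formula: EOQ* = sqrt(2DS/H) * sqrt((H+P)/P)
Base EOQ = sqrt(2*13218*124/5.7) = 758.35 units
Correction = sqrt((5.7+23.1)/23.1) = 1.11658
EOQ* = 758.35 * 1.11658 = 846.8 units

846.8 units


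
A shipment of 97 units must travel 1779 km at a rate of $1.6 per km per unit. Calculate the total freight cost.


TC = dist * cost * units = 1779 * 1.6 * 97 = $276100.80

$276100.80


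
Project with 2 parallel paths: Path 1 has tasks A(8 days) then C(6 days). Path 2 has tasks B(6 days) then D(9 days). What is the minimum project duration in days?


Path 1 = 8 + 6 = 14 days
Path 2 = 6 + 9 = 15 days
Duration = max(14, 15) = 15 days

15 days


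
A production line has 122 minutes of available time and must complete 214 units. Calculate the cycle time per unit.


Formula: CT = Available Time / Number of Units
CT = 122 min / 214 units
CT = 0.57 min/unit

0.57 min/unit


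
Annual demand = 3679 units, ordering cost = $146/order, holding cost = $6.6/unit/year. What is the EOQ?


Formula: EOQ = sqrt(2 * D * S / H)
Numerator: 2 * 3679 * 146 = 1074268
2DS/H = 1074268 / 6.6 = 162767.9
EOQ = sqrt(162767.9) = 403.4 units

403.4 units


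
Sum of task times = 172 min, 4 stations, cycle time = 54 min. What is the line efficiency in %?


Formula: Efficiency = Sum of Task Times / (N_stations * CT) * 100
Total station capacity = 4 stations * 54 min = 216 min
Efficiency = 172 / 216 * 100 = 79.6%

79.6%


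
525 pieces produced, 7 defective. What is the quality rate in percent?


Formula: Quality Rate = Good Pieces / Total Pieces * 100
Good pieces = 525 - 7 = 518
QR = 518 / 525 * 100 = 98.7%

98.7%


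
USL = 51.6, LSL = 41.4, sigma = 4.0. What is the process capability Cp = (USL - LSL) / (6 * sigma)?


Cp = (51.6 - 41.4) / (6 * 4.0)

0.43


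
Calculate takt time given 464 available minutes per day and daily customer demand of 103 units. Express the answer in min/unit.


Formula: Takt Time = Available Production Time / Customer Demand
Takt = 464 min/day / 103 units/day
Takt = 4.5 min/unit

4.5 min/unit


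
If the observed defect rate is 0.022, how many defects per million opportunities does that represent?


DPMO = defect_rate * 1000000 = 0.022 * 1000000

22000


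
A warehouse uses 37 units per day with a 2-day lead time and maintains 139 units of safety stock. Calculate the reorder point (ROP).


Formula: ROP = (Daily Demand * Lead Time) + Safety Stock
Demand during lead time = 37 * 2 = 74 units
ROP = 74 + 139 = 213 units

213 units


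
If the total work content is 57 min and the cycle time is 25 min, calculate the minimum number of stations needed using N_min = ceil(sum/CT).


Formula: N_min = ceil(Sum of Task Times / Cycle Time)
N_min = ceil(57 min / 25 min) = ceil(2.28)
N_min = 3 stations

3


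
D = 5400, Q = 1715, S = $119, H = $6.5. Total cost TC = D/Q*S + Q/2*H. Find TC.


TC = 5400/1715 * 119 + 1715/2 * 6.5

$5948.44


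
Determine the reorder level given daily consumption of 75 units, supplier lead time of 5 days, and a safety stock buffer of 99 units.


Formula: ROP = (Daily Demand * Lead Time) + Safety Stock
Demand during lead time = 75 * 5 = 375 units
ROP = 375 + 99 = 474 units

474 units


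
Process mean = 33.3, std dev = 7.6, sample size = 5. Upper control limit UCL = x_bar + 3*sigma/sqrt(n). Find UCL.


UCL = 33.3 + 3 * 7.6 / sqrt(5)

43.5


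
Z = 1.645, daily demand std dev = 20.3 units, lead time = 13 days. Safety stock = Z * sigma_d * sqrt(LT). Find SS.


Formula: SS = z * sigma_d * sqrt(LT)
sqrt(LT) = sqrt(13) = 3.6056
SS = 1.645 * 20.3 * 3.6056
SS = 120.4 units

120.4 units


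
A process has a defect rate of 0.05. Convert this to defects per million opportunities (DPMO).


DPMO = defect_rate * 1000000 = 0.05 * 1000000

50000


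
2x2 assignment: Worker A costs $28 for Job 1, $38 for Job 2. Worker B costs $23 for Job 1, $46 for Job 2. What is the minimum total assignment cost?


Option 1: A->1 + B->2 = $28 + $46 = $74
Option 2: A->2 + B->1 = $38 + $23 = $61
Min cost = min($74, $61) = $61

$61


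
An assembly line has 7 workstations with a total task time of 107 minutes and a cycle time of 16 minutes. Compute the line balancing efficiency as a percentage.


Formula: Efficiency = Sum of Task Times / (N_stations * CT) * 100
Total station capacity = 7 stations * 16 min = 112 min
Efficiency = 107 / 112 * 100 = 95.5%

95.5%


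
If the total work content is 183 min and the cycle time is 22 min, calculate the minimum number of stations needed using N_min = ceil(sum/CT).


Formula: N_min = ceil(Sum of Task Times / Cycle Time)
N_min = ceil(183 min / 22 min) = ceil(8.3182)
N_min = 9 stations

9


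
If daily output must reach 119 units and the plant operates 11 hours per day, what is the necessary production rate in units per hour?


Formula: Production Rate = Daily Demand / Available Hours
Rate = 119 units/day / 11 hours/day
Rate = 10.8 units/hour

10.8 units/hour


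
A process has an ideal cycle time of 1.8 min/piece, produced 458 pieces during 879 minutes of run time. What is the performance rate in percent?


Formula: Performance = (Ideal CT * Total Count) / Run Time * 100
Ideal output time = 1.8 * 458 = 824.4 min
Performance = 824.4 / 879 * 100 = 93.8%

93.8%


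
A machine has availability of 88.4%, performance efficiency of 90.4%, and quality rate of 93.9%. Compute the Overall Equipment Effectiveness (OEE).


Formula: OEE = Availability * Performance * Quality / 10000
A * P = 88.4% * 90.4% / 100 = 79.91%
OEE = 79.91% * 93.9% / 100 = 75.0%

75.0%


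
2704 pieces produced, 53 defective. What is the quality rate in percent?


Formula: Quality Rate = Good Pieces / Total Pieces * 100
Good pieces = 2704 - 53 = 2651
QR = 2651 / 2704 * 100 = 98.0%

98.0%


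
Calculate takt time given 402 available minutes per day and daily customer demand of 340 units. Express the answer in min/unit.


Formula: Takt Time = Available Production Time / Customer Demand
Takt = 402 min/day / 340 units/day
Takt = 1.18 min/unit

1.18 min/unit


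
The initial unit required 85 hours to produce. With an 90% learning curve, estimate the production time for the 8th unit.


Formula: T_n = T_1 * (learning_rate)^(log2(n)) where learning_rate = rate/100
Doublings = log2(8) = 3
T_n = 85 * 0.9^3
T_n = 85 * 0.729 = 62.0 hours

62.0 hours


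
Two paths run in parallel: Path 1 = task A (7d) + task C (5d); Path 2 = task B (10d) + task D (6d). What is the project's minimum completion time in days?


Path 1 = 7 + 5 = 12 days
Path 2 = 10 + 6 = 16 days
Duration = max(12, 16) = 16 days

16 days


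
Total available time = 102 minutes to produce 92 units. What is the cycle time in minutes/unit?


Formula: CT = Available Time / Number of Units
CT = 102 min / 92 units
CT = 1.11 min/unit

1.11 min/unit


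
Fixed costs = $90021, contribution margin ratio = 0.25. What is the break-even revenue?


Formula: BER = Fixed Costs / Contribution Margin Ratio
BER = $90021 / 0.25
BER = $360084.00 (to the nearest cent)

$360084.00


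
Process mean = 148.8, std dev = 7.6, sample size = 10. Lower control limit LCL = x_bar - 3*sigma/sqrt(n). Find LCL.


LCL = 148.8 - 3 * 7.6 / sqrt(10)

141.59


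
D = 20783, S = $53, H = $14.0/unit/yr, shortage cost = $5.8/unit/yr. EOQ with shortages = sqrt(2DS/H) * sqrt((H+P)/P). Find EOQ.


Formula: EOQ* = sqrt(2DS/H) * sqrt((H+P)/P)
Base EOQ = sqrt(2*20783*53/14.0) = 396.68 units
Correction = sqrt((14.0+5.8)/5.8) = 1.84765
EOQ* = 396.68 * 1.84765 = 732.9 units

732.9 units


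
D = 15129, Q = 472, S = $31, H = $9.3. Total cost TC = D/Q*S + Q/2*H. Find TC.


TC = 15129/472 * 31 + 472/2 * 9.3

$3188.44


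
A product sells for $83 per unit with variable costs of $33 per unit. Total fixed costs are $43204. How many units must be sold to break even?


Formula: BEQ = Fixed Costs / (Price - Variable Cost)
Contribution margin = $83 - $33 = $50/unit
BEQ = ceil($43204 / $50/unit) = ceil(864.08) = 865 units

865 units


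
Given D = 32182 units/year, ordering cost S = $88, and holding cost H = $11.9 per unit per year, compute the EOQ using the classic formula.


Formula: EOQ = sqrt(2 * D * S / H)
Numerator: 2 * 32182 * 88 = 5664032
2DS/H = 5664032 / 11.9 = 475969.1
EOQ = sqrt(475969.1) = 689.9 units

689.9 units


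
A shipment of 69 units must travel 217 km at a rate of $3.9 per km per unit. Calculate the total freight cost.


TC = dist * cost * units = 217 * 3.9 * 69 = $58394.70

$58394.70


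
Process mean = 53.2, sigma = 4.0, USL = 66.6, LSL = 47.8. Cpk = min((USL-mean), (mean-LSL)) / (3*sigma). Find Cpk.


Cpu = (66.6 - 53.2) / (3 * 4.0) = 1.12
Cpl = (53.2 - 47.8) / (3 * 4.0) = 0.45
Cpk = min(1.12, 0.45) = 0.45

0.45


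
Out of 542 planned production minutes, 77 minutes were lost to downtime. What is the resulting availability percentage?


Formula: Availability = (Planned Time - Downtime) / Planned Time * 100
Uptime = 542 - 77 = 465 min
Availability = 465 / 542 * 100 = 85.8%

85.8%


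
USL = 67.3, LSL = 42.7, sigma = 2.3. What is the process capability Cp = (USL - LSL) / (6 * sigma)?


Cp = (67.3 - 42.7) / (6 * 2.3)

1.78


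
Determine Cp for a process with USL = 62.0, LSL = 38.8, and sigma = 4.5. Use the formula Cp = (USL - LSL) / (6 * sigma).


Cp = (62.0 - 38.8) / (6 * 4.5)

0.86


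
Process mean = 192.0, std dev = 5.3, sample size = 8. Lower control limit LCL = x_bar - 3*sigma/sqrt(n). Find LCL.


LCL = 192.0 - 3 * 5.3 / sqrt(8)

186.38


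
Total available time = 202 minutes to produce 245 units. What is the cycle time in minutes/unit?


Formula: CT = Available Time / Number of Units
CT = 202 min / 245 units
CT = 0.82 min/unit

0.82 min/unit


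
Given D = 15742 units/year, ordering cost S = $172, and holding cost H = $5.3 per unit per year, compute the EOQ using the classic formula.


Formula: EOQ = sqrt(2 * D * S / H)
Numerator: 2 * 15742 * 172 = 5415248
2DS/H = 5415248 / 5.3 = 1021744.9
EOQ = sqrt(1021744.9) = 1010.8 units

1010.8 units


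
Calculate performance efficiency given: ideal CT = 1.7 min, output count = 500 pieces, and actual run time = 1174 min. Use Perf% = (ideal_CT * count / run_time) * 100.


Formula: Performance = (Ideal CT * Total Count) / Run Time * 100
Ideal output time = 1.7 * 500 = 850.0 min
Performance = 850.0 / 1174 * 100 = 72.4%

72.4%


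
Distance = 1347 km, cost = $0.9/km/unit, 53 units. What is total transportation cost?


TC = dist * cost * units = 1347 * 0.9 * 53 = $64251.90

$64251.90


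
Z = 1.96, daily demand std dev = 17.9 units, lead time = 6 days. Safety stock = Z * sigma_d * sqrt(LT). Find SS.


Formula: SS = z * sigma_d * sqrt(LT)
sqrt(LT) = sqrt(6) = 2.4495
SS = 1.96 * 17.9 * 2.4495
SS = 85.9 units

85.9 units


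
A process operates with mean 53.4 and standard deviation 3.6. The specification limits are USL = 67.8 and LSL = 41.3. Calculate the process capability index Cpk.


Cpu = (67.8 - 53.4) / (3 * 3.6) = 1.33
Cpl = (53.4 - 41.3) / (3 * 3.6) = 1.12
Cpk = min(1.33, 1.12) = 1.12

1.12


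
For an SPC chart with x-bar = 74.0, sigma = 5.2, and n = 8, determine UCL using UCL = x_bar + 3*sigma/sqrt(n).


UCL = 74.0 + 3 * 5.2 / sqrt(8)

79.52


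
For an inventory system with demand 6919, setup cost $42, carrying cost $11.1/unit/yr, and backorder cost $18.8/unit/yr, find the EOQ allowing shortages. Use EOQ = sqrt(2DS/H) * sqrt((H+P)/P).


Formula: EOQ* = sqrt(2DS/H) * sqrt((H+P)/P)
Base EOQ = sqrt(2*6919*42/11.1) = 228.82 units
Correction = sqrt((11.1+18.8)/18.8) = 1.26112
EOQ* = 228.82 * 1.26112 = 288.6 units

288.6 units


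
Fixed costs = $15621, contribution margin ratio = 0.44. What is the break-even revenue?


Formula: BER = Fixed Costs / Contribution Margin Ratio
BER = $15621 / 0.44
BER = $35502.27 (to the nearest cent)

$35502.27


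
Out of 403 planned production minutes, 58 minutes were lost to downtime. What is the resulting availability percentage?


Formula: Availability = (Planned Time - Downtime) / Planned Time * 100
Uptime = 403 - 58 = 345 min
Availability = 345 / 403 * 100 = 85.6%

85.6%


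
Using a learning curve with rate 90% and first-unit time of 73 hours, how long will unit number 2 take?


Formula: T_n = T_1 * (learning_rate)^(log2(n)) where learning_rate = rate/100
Doublings = log2(2) = 1
T_n = 73 * 0.9^1
T_n = 73 * 0.9 = 65.7 hours

65.7 hours


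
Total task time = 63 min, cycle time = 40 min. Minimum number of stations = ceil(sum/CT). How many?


Formula: N_min = ceil(Sum of Task Times / Cycle Time)
N_min = ceil(63 min / 40 min) = ceil(1.575)
N_min = 2 stations

2


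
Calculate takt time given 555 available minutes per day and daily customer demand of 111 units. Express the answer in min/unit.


Formula: Takt Time = Available Production Time / Customer Demand
Takt = 555 min/day / 111 units/day
Takt = 5.0 min/unit

5.0 min/unit


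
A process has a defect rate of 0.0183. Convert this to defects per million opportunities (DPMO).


DPMO = defect_rate * 1000000 = 0.0183 * 1000000

18300


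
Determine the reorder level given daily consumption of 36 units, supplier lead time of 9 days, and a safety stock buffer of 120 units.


Formula: ROP = (Daily Demand * Lead Time) + Safety Stock
Demand during lead time = 36 * 9 = 324 units
ROP = 324 + 120 = 444 units

444 units


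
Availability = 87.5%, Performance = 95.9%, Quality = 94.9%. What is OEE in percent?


Formula: OEE = Availability * Performance * Quality / 10000
A * P = 87.5% * 95.9% / 100 = 83.91%
OEE = 83.91% * 94.9% / 100 = 79.6%

79.6%


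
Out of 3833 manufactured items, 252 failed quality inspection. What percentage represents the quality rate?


Formula: Quality Rate = Good Pieces / Total Pieces * 100
Good pieces = 3833 - 252 = 3581
QR = 3581 / 3833 * 100 = 93.4%

93.4%


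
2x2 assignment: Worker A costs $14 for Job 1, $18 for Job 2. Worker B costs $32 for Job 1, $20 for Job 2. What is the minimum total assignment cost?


Option 1: A->1 + B->2 = $14 + $20 = $34
Option 2: A->2 + B->1 = $18 + $32 = $50
Min cost = min($34, $50) = $34

$34


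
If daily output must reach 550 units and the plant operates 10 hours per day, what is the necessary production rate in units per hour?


Formula: Production Rate = Daily Demand / Available Hours
Rate = 550 units/day / 10 hours/day
Rate = 55.0 units/hour

55.0 units/hour


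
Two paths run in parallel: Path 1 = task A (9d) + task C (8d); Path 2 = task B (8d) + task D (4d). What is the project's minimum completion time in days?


Path 1 = 9 + 8 = 17 days
Path 2 = 8 + 4 = 12 days
Duration = max(17, 12) = 17 days

17 days


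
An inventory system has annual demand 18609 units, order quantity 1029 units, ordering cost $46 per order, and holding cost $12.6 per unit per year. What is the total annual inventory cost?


TC = 18609/1029 * 46 + 1029/2 * 12.6

$7314.59


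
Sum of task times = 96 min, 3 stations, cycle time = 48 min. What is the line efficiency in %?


Formula: Efficiency = Sum of Task Times / (N_stations * CT) * 100
Total station capacity = 3 stations * 48 min = 144 min
Efficiency = 96 / 144 * 100 = 66.7%

66.7%


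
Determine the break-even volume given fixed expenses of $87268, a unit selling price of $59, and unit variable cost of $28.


Formula: BEQ = Fixed Costs / (Price - Variable Cost)
Contribution margin = $59 - $28 = $31/unit
BEQ = ceil($87268 / $31/unit) = ceil(2815.1) = 2816 units

2816 units


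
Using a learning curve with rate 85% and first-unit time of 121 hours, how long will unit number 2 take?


Formula: T_n = T_1 * (learning_rate)^(log2(n)) where learning_rate = rate/100
Doublings = log2(2) = 1
T_n = 121 * 0.85^1
T_n = 121 * 0.85 = 102.9 hours

102.9 hours


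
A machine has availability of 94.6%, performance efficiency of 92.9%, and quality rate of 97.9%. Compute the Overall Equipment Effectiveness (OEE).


Formula: OEE = Availability * Performance * Quality / 10000
A * P = 94.6% * 92.9% / 100 = 87.88%
OEE = 87.88% * 97.9% / 100 = 86.0%

86.0%


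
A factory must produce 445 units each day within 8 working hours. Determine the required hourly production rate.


Formula: Production Rate = Daily Demand / Available Hours
Rate = 445 units/day / 8 hours/day
Rate = 55.6 units/hour

55.6 units/hour


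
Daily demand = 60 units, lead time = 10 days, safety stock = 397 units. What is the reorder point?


Formula: ROP = (Daily Demand * Lead Time) + Safety Stock
Demand during lead time = 60 * 10 = 600 units
ROP = 600 + 397 = 997 units

997 units


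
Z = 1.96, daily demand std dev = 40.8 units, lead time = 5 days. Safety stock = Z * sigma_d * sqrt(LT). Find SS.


Formula: SS = z * sigma_d * sqrt(LT)
sqrt(LT) = sqrt(5) = 2.2361
SS = 1.96 * 40.8 * 2.2361
SS = 178.8 units

178.8 units


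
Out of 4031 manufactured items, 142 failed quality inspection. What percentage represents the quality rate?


Formula: Quality Rate = Good Pieces / Total Pieces * 100
Good pieces = 4031 - 142 = 3889
QR = 3889 / 4031 * 100 = 96.5%

96.5%


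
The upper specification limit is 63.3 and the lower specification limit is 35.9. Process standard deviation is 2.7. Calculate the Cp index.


Cp = (63.3 - 35.9) / (6 * 2.7)

1.69


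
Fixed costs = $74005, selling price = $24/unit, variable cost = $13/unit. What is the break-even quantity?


Formula: BEQ = Fixed Costs / (Price - Variable Cost)
Contribution margin = $24 - $13 = $11/unit
BEQ = ceil($74005 / $11/unit) = ceil(6727.73) = 6728 units

6728 units


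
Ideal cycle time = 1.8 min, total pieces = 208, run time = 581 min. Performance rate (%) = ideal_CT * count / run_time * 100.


Formula: Performance = (Ideal CT * Total Count) / Run Time * 100
Ideal output time = 1.8 * 208 = 374.4 min
Performance = 374.4 / 581 * 100 = 64.4%

64.4%


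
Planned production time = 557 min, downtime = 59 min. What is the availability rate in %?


Formula: Availability = (Planned Time - Downtime) / Planned Time * 100
Uptime = 557 - 59 = 498 min
Availability = 498 / 557 * 100 = 89.4%

89.4%


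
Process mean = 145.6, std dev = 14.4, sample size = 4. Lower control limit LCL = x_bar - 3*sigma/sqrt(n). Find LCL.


LCL = 145.6 - 3 * 14.4 / sqrt(4)

124.0


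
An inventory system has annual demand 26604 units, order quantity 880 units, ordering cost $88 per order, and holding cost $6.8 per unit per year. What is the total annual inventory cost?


TC = 26604/880 * 88 + 880/2 * 6.8

$5652.40


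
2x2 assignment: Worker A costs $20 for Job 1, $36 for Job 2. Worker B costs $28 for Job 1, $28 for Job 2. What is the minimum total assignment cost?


Option 1: A->1 + B->2 = $20 + $28 = $48
Option 2: A->2 + B->1 = $36 + $28 = $64
Min cost = min($48, $64) = $48

$48
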